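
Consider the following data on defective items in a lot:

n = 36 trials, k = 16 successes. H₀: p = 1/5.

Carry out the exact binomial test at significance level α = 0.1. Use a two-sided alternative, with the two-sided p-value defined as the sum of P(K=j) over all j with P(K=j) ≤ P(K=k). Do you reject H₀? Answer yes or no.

Exact binomial: n=36, k=16, p₀=1/5=0.2000
P(X=j) = C(n,j)·p₀^j·(1−p₀)^(n−j); p = Σ P(X=j) over j with P(X=j) ≤ P(X=16)
p-value (two-sided) = 0.00109
At α=0.1: p < α → reject H₀

reject H₀: yes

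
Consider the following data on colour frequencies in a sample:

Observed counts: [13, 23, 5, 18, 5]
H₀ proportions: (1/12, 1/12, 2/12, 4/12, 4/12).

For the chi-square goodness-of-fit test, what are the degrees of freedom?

degrees of freedom = 4

df = k − 1 = 5 − 1 = 4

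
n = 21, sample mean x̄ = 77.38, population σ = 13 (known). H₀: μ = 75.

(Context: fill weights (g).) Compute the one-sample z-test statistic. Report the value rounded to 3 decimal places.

SE = σ/√n = 13/√21 = 2.8368
z = (x̄−μ₀)/SE = (77.38−75)/2.8368 = 0.8390

test statistic = 0.839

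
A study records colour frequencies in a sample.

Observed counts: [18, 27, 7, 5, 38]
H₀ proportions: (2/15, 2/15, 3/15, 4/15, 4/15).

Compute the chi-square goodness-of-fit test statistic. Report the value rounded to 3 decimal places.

test statistic = 48.697

n = 95; E_i = n·p_i = [12.67, 12.67, 19.00, 25.33, 25.33]
χ² = (18−12.67)²/12.67 + (27−12.67)²/12.67 + (7−19.00)²/19.00 + (5−25.33)²/25.33 + (38−25.33)²/25.33 = 48.6974
df = 4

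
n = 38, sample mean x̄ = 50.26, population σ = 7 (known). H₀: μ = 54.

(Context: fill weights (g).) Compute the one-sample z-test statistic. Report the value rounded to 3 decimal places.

SE = σ/√n = 7/√38 = 1.1355
z = (x̄−μ₀)/SE = (50.26−54)/1.1355 = -3.2936

test statistic = -3.294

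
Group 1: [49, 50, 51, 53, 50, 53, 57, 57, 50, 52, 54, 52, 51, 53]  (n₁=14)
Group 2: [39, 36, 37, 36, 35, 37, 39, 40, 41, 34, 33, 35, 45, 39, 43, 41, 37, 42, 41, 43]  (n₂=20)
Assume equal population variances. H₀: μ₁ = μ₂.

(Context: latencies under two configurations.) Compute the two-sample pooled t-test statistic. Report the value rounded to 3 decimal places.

test statistic = 13.012

x̄₁=52.286, s₁=2.463, n₁=14
x̄₂=38.650, s₂=3.329, n₂=20
s_p² = [13·2.463² + 19·3.329²]/32 = 9.0440
SE = √(s_p²·(1/14+1/20)) = 1.0479
t = (52.286−38.650)/1.0479 = 13.0118
df = 32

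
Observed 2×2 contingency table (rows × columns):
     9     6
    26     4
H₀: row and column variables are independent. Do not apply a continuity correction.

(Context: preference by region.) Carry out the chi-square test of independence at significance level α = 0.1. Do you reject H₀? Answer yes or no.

reject H₀: yes

Row totals [15, 30], col totals [35, 10], n=45
χ² = (9−11.67)²/11.67 + (6−3.33)²/3.33 + (26−23.33)²/23.33 + (4−6.67)²/6.67 = 4.1143
df = 1
p-value (upper-tail) = 0.04252
At α=0.1: p < α → reject H₀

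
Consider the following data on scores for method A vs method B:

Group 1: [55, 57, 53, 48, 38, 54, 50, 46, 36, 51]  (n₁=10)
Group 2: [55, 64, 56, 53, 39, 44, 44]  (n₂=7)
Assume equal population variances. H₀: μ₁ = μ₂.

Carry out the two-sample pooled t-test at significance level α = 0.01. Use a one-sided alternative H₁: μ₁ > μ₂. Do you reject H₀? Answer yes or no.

x̄₁=48.800, s₁=7.036, n₁=10
x̄₂=50.714, s₂=8.712, n₂=7
s_p² = [9·7.036² + 6·8.712²]/15 = 60.0686
SE = √(s_p²·(1/10+1/7)) = 3.8194
t = (48.800−50.714)/3.8194 = -0.5012
df = 15
p-value (one-sided, H₁ greater) = 0.68825
At α=0.01: p ≥ α → fail to reject H₀

reject H₀: no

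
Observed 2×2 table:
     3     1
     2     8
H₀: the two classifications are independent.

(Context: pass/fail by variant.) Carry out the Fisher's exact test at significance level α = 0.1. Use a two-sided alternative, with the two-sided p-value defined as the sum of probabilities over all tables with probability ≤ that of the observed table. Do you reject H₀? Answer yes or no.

reject H₀: yes

Margins: r₁=4, r₂=10, c₁=5, c₂=9, n=14
p_obs = C(4,3)·C(10,2)/C(14,5); sum pmf over tables with pmf ≤ p_obs
p-value (two-sided) = 0.09491
At α=0.1: p < α → reject H₀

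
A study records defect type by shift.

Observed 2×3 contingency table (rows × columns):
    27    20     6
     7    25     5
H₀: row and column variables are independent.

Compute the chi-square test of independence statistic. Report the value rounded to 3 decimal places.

test statistic = 9.879

Row totals [53, 37], col totals [34, 45, 11], n=90
χ² = (27−20.02)²/20.02 + (20−26.50)²/26.50 + (6−6.48)²/6.48 + (7−13.98)²/13.98 + (25−18.50)²/18.50 + (5−4.52)²/4.52 = 9.8789
df = 2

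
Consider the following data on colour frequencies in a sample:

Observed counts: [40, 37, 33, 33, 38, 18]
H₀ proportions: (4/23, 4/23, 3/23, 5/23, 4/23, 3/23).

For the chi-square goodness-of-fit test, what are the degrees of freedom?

degrees of freedom = 5

df = k − 1 = 6 − 1 = 5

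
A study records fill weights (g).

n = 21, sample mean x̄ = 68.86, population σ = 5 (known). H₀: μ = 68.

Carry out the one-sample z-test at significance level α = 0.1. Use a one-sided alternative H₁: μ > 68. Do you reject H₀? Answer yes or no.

SE = σ/√n = 5/√21 = 1.0911
z = (x̄−μ₀)/SE = (68.86−68)/1.0911 = 0.7882
p-value (one-sided, H₁ greater) = 0.21529
At α=0.1: p ≥ α → fail to reject H₀

reject H₀: no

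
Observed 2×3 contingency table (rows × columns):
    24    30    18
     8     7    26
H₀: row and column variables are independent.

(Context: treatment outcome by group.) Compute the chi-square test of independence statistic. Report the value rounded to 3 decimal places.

test statistic = 16.488

Row totals [72, 41], col totals [32, 37, 44], n=113
χ² = (24−20.39)²/20.39 + (30−23.58)²/23.58 + (18−28.04)²/28.04 + (8−11.61)²/11.61 + (7−13.42)²/13.42 + (26−15.96)²/15.96 = 16.4883
df = 2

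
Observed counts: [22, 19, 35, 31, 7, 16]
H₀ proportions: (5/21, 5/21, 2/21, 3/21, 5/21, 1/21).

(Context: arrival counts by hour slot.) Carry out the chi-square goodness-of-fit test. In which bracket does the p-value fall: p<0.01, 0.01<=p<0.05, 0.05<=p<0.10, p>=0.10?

n = 130; E_i = n·p_i = [30.95, 30.95, 12.38, 18.57, 30.95, 6.19]
χ² = (22−30.95)²/30.95 + (19−30.95)²/30.95 + (35−12.38)²/12.38 + (31−18.57)²/18.57 + (7−30.95)²/30.95 + (16−6.19)²/6.19 = 90.9254
df = 5
p-value (upper-tail) = 0.00000
→ bracket: p<0.01

p-value bracket: p<0.01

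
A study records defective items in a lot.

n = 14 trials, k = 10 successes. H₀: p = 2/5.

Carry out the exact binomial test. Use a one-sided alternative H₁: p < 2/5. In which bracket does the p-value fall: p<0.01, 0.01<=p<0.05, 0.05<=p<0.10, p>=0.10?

p-value bracket: p>=0.10

Exact binomial: n=14, k=10, p₀=2/5=0.4000
P(X≤10) from Σ C(n,i)·p₀^i·(1−p₀)^(n−i)
p-value (one-sided, H₁ less) = 0.99609
→ bracket: p>=0.10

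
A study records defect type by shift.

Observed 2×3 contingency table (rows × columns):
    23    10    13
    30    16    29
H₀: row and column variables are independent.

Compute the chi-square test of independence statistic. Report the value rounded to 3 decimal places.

Row totals [46, 75], col totals [53, 26, 42], n=121
χ² = (23−20.15)²/20.15 + (10−9.88)²/9.88 + (13−15.97)²/15.97 + (30−32.85)²/32.85 + (16−16.12)²/16.12 + (29−26.03)²/26.03 = 1.5426
df = 2

test statistic = 1.543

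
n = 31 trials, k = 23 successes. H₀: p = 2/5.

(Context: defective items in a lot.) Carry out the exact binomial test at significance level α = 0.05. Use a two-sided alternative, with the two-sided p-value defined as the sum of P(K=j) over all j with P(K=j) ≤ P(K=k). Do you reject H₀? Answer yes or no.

reject H₀: yes

Exact binomial: n=31, k=23, p₀=2/5=0.4000
P(X=j) = C(n,j)·p₀^j·(1−p₀)^(n−j); p = Σ P(X=j) over j with P(X=j) ≤ P(X=23)
p-value (two-sided) = 0.00015
At α=0.05: p < α → reject H₀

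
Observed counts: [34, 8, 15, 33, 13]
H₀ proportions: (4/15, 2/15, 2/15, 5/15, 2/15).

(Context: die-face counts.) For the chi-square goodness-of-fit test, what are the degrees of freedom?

df = k − 1 = 5 − 1 = 4

degrees of freedom = 4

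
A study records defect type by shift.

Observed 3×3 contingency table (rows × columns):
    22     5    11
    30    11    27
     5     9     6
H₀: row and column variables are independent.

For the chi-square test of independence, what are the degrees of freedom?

degrees of freedom = 4

df = (r−1)(c−1) = (3−1)·(3−1) = 4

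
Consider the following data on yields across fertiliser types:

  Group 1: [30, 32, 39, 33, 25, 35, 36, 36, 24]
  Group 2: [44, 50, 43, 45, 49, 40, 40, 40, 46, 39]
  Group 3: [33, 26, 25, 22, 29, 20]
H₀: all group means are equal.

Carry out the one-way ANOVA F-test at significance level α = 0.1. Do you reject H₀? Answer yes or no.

reject H₀: yes

Group means [32.22, 43.60, 25.83], grand mean 35.240
SSB = Σnᵢ(x̄ᵢ−x̄)² = 1311.771; SSW = ΣΣ(x−x̄ᵢ)² = 456.789
MSB = 1311.771/2 = 655.8856; MSW = 456.789/22 = 20.7631
F = MSB/MSW = 31.5890
df = (2, 22)
p-value (upper-tail) = 0.00000
At α=0.1: p < α → reject H₀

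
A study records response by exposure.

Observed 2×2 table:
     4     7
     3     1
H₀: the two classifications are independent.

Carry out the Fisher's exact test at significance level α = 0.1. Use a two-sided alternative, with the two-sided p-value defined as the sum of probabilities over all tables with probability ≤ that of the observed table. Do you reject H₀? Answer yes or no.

reject H₀: no

Margins: r₁=11, r₂=4, c₁=7, c₂=8, n=15
p_obs = C(11,4)·C(4,3)/C(15,7); sum pmf over tables with pmf ≤ p_obs
p-value (two-sided) = 0.28205
At α=0.1: p ≥ α → fail to reject H₀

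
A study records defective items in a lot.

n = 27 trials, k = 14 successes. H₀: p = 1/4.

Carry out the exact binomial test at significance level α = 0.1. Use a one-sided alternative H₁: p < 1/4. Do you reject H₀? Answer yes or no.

reject H₀: no

Exact binomial: n=27, k=14, p₀=1/4=0.2500
P(X≤14) from Σ C(n,i)·p₀^i·(1−p₀)^(n−i)
p-value (one-sided, H₁ less) = 0.99933
At α=0.1: p ≥ α → fail to reject H₀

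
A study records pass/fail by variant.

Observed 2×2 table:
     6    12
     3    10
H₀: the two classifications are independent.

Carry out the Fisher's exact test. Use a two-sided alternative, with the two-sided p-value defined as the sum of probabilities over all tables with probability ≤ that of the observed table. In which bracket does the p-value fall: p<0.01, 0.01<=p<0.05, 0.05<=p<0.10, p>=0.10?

p-value bracket: p>=0.10

Margins: r₁=18, r₂=13, c₁=9, c₂=22, n=31
p_obs = C(18,6)·C(13,3)/C(31,9); sum pmf over tables with pmf ≤ p_obs
p-value (two-sided) = 0.69613
→ bracket: p>=0.10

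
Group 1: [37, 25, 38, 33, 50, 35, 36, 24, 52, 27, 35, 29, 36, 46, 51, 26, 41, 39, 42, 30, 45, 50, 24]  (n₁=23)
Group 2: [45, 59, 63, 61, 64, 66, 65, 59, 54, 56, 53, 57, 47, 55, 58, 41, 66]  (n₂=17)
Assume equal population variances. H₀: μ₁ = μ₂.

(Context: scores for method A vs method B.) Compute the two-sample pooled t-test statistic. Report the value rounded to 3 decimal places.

x̄₁=37.000, s₁=9.025, n₁=23
x̄₂=57.000, s₂=7.357, n₂=17
s_p² = [22·9.025² + 16·7.357²]/38 = 69.9474
SE = √(s_p²·(1/23+1/17)) = 2.6750
t = (37.000−57.000)/2.6750 = -7.4766
df = 38

test statistic = -7.477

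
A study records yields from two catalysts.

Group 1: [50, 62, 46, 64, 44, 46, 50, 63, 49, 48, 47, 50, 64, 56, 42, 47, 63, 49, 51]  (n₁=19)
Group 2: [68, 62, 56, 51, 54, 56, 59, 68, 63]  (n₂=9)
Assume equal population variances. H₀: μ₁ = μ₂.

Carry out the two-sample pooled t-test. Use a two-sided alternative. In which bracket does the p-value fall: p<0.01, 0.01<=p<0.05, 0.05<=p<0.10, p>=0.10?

p-value bracket: 0.01<=p<0.05

x̄₁=52.158, s₁=7.373, n₁=19
x̄₂=59.667, s₂=6.021, n₂=9
s_p² = [18·7.373² + 8·6.021²]/26 = 48.7895
SE = √(s_p²·(1/19+1/9)) = 2.8265
t = (52.158−59.667)/2.8265 = -2.6566
df = 26
p-value (two-sided) = 0.01331
→ bracket: 0.01<=p<0.05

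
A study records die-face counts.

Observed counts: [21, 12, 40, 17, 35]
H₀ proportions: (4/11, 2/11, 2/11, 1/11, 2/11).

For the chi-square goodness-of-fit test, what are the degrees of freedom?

df = k − 1 = 5 − 1 = 4

degrees of freedom = 4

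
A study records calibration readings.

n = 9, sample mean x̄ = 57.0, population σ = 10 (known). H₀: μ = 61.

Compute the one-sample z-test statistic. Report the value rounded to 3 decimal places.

test statistic = -1.200

SE = σ/√n = 10/√9 = 3.3333
z = (x̄−μ₀)/SE = (57.0−61)/3.3333 = -1.2000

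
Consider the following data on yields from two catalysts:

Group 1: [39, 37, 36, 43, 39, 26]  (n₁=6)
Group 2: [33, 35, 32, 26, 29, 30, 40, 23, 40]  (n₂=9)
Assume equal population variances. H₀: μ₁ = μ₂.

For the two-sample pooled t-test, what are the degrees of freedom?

degrees of freedom = 13

df = n₁ + n₂ − 2 = 6 + 9 − 2 = 13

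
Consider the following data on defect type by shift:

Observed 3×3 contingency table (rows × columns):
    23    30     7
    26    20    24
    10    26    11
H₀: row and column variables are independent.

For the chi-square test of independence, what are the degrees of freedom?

degrees of freedom = 4

df = (r−1)(c−1) = (3−1)·(3−1) = 4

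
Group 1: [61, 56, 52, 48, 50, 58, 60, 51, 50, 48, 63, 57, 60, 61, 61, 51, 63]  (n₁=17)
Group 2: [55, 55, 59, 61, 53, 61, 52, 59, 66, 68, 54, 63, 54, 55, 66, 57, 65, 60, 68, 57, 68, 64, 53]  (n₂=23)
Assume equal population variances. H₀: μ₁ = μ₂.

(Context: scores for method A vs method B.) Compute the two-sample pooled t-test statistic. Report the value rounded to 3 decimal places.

x̄₁=55.882, s₁=5.453, n₁=17
x̄₂=59.696, s₂=5.406, n₂=23
s_p² = [16·5.453² + 22·5.406²]/38 = 29.4377
SE = √(s_p²·(1/17+1/23)) = 1.7354
t = (55.882−59.696)/1.7354 = -2.1974
df = 38

test statistic = -2.197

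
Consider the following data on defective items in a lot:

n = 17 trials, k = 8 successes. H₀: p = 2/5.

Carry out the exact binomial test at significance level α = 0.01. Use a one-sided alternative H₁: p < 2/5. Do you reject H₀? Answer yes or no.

Exact binomial: n=17, k=8, p₀=2/5=0.4000
P(X≤8) from Σ C(n,i)·p₀^i·(1−p₀)^(n−i)
p-value (one-sided, H₁ less) = 0.80106
At α=0.01: p ≥ α → fail to reject H₀

reject H₀: no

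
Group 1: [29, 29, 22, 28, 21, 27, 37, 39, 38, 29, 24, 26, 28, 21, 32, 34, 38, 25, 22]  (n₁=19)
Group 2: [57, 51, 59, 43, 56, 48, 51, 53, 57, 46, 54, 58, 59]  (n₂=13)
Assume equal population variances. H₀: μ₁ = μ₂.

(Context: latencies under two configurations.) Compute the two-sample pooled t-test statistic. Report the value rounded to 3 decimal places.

x̄₁=28.895, s₁=5.971, n₁=19
x̄₂=53.231, s₂=5.166, n₂=13
s_p² = [18·5.971² + 12·5.166²]/30 = 32.0699
SE = √(s_p²·(1/19+1/13)) = 2.0383
t = (28.895−53.231)/2.0383 = -11.9392
df = 30

test statistic = -11.939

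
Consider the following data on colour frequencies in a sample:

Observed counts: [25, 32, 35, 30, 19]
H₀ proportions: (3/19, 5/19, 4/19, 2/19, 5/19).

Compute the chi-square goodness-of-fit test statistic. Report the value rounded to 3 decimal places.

test statistic = 26.306

n = 141; E_i = n·p_i = [22.26, 37.11, 29.68, 14.84, 37.11]
χ² = (25−22.26)²/22.26 + (32−37.11)²/37.11 + (35−29.68)²/29.68 + (30−14.84)²/14.84 + (19−37.11)²/37.11 = 26.3056
df = 4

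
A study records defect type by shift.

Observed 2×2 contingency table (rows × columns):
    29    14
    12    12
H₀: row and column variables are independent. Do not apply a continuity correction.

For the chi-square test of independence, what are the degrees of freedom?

df = (r−1)(c−1) = (2−1)·(2−1) = 1

degrees of freedom = 1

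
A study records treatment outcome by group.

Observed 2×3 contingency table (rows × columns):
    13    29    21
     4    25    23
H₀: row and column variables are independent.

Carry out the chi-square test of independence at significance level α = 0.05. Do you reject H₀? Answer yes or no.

reject H₀: no

Row totals [63, 52], col totals [17, 54, 44], n=115
χ² = (13−9.31)²/9.31 + (29−29.58)²/29.58 + (21−24.10)²/24.10 + (4−7.69)²/7.69 + (25−24.42)²/24.42 + (23−19.90)²/19.90 = 4.1376
df = 2
p-value (upper-tail) = 0.12634
At α=0.05: p ≥ α → fail to reject H₀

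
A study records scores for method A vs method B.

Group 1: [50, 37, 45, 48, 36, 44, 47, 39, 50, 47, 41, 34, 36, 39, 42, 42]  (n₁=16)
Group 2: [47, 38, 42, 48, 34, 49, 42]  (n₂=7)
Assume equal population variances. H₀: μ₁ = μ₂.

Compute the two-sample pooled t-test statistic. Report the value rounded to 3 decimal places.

test statistic = -0.227

x̄₁=42.312, s₁=5.199, n₁=16
x̄₂=42.857, s₂=5.551, n₂=7
s_p² = [15·5.199² + 6·5.551²]/21 = 28.1093
SE = √(s_p²·(1/16+1/7)) = 2.4026
t = (42.312−42.857)/2.4026 = -0.2267
df = 21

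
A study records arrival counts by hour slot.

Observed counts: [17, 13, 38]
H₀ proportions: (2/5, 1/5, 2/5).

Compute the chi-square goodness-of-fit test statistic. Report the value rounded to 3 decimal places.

n = 68; E_i = n·p_i = [27.20, 13.60, 27.20]
χ² = (17−27.20)²/27.20 + (13−13.60)²/13.60 + (38−27.20)²/27.20 = 8.1397
df = 2

test statistic = 8.140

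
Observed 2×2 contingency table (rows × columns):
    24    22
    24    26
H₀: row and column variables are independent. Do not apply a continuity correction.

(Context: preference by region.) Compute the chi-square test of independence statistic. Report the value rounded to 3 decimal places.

test statistic = 0.167

Row totals [46, 50], col totals [48, 48], n=96
χ² = (24−23.00)²/23.00 + (22−23.00)²/23.00 + (24−25.00)²/25.00 + (26−25.00)²/25.00 = 0.1670
df = 1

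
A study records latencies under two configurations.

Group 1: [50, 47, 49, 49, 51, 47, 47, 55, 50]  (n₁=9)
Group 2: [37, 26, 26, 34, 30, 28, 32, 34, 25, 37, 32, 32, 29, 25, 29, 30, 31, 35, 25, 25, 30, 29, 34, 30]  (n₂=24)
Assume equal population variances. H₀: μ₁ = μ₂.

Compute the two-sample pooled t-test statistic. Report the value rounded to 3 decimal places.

x̄₁=49.444, s₁=2.555, n₁=9
x̄₂=30.208, s₂=3.741, n₂=24
s_p² = [8·2.555² + 23·3.741²]/31 = 12.0703
SE = √(s_p²·(1/9+1/24)) = 1.3580
t = (49.444−30.208)/1.3580 = 14.1654
df = 31

test statistic = 14.165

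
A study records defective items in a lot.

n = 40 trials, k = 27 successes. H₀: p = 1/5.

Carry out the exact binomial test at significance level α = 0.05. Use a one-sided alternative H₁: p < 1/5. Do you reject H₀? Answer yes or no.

reject H₀: no

Exact binomial: n=40, k=27, p₀=1/5=0.2000
P(X≤27) from Σ C(n,i)·p₀^i·(1−p₀)^(n−i)
p-value (one-sided, H₁ less) = 1.00000
At α=0.05: p ≥ α → fail to reject H₀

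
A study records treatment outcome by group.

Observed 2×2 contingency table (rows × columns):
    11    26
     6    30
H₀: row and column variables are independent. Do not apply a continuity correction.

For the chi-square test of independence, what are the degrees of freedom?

degrees of freedom = 1

df = (r−1)(c−1) = (2−1)·(2−1) = 1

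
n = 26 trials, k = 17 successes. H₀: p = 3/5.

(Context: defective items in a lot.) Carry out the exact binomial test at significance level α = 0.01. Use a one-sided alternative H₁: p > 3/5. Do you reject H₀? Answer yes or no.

Exact binomial: n=26, k=17, p₀=3/5=0.6000
P(X≥17) from Σ C(n,i)·p₀^i·(1−p₀)^(n−i)
p-value (one-sided, H₁ greater) = 0.36418
At α=0.01: p ≥ α → fail to reject H₀

reject H₀: no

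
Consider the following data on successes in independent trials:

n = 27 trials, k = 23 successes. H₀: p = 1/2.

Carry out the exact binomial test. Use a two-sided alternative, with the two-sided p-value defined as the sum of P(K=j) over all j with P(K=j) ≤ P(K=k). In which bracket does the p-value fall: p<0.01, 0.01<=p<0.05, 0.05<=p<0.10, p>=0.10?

p-value bracket: p<0.01

Exact binomial: n=27, k=23, p₀=1/2=0.5000
P(X=j) = C(n,j)·p₀^j·(1−p₀)^(n−j); p = Σ P(X=j) over j with P(X=j) ≤ P(X=23)
p-value (two-sided) = 0.00031
→ bracket: p<0.01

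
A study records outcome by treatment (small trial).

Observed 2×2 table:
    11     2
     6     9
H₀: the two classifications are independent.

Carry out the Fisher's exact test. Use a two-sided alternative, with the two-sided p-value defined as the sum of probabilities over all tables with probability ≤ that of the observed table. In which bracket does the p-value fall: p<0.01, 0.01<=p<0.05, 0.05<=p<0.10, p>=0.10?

Margins: r₁=13, r₂=15, c₁=17, c₂=11, n=28
p_obs = C(13,11)·C(15,6)/C(28,17); sum pmf over tables with pmf ≤ p_obs
p-value (two-sided) = 0.02376
→ bracket: 0.01<=p<0.05

p-value bracket: 0.01<=p<0.05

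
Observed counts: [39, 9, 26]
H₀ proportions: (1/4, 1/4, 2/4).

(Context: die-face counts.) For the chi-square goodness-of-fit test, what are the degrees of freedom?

df = k − 1 = 3 − 1 = 2

degrees of freedom = 2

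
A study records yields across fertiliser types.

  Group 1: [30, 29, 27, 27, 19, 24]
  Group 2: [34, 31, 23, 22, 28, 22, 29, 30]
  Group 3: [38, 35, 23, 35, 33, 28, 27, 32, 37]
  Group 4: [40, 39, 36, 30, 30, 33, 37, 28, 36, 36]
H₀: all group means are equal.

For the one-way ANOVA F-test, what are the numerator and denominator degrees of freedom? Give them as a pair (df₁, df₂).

k = 4 groups, N = 33 total
df = (k−1, N−k) = (4−1, 33−4) = (3, 29)

degrees of freedom = [3, 29]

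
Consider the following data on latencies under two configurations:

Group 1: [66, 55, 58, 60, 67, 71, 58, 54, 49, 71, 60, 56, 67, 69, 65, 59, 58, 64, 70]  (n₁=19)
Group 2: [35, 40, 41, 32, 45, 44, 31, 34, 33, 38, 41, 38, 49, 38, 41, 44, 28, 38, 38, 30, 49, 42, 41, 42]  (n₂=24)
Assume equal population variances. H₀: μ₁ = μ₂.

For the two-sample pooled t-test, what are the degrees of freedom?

degrees of freedom = 41

df = n₁ + n₂ − 2 = 19 + 24 − 2 = 41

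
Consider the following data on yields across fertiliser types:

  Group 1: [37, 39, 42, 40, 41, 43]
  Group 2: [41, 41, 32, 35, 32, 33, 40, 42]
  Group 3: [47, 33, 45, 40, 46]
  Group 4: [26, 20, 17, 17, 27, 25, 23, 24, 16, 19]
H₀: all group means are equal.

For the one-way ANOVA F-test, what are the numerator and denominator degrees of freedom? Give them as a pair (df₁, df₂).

k = 4 groups, N = 29 total
df = (k−1, N−k) = (4−1, 29−4) = (3, 25)

degrees of freedom = [3, 25]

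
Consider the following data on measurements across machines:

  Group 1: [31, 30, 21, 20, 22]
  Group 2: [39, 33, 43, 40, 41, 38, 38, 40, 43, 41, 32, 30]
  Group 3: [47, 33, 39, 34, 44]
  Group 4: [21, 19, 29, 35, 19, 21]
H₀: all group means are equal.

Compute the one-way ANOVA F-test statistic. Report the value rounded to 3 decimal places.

test statistic = 15.952

Group means [24.80, 38.17, 39.40, 24.00], grand mean 32.964
SSB = Σnᵢ(x̄ᵢ−x̄)² = 1347.298; SSW = ΣΣ(x−x̄ᵢ)² = 675.667
MSB = 1347.298/3 = 449.0992; MSW = 675.667/24 = 28.1528
F = MSB/MSW = 15.9522
df = (3, 24)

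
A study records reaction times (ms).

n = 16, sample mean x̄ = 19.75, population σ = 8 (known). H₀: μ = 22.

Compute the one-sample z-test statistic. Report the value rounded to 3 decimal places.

SE = σ/√n = 8/√16 = 2.0000
z = (x̄−μ₀)/SE = (19.75−22)/2.0000 = -1.1250

test statistic = -1.125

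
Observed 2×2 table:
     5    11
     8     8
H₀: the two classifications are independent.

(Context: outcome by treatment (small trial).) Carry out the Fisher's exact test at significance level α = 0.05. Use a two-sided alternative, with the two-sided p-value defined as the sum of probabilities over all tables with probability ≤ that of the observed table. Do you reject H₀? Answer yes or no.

Margins: r₁=16, r₂=16, c₁=13, c₂=19, n=32
p_obs = C(16,5)·C(16,8)/C(32,13); sum pmf over tables with pmf ≤ p_obs
p-value (two-sided) = 0.47255
At α=0.05: p ≥ α → fail to reject H₀

reject H₀: no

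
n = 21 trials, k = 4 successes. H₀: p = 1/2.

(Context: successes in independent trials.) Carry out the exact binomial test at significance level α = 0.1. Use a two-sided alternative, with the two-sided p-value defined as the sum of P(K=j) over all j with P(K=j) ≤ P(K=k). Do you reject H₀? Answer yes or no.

Exact binomial: n=21, k=4, p₀=1/2=0.5000
P(X=j) = C(n,j)·p₀^j·(1−p₀)^(n−j); p = Σ P(X=j) over j with P(X=j) ≤ P(X=4)
p-value (two-sided) = 0.00720
At α=0.1: p < α → reject H₀

reject H₀: yes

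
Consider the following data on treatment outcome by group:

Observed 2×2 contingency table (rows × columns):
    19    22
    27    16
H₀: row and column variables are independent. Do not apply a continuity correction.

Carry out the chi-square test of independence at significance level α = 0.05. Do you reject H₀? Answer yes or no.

reject H₀: no

Row totals [41, 43], col totals [46, 38], n=84
χ² = (19−22.45)²/22.45 + (22−18.55)²/18.55 + (27−23.55)²/23.55 + (16−19.45)²/19.45 = 2.2924
df = 1
p-value (upper-tail) = 0.13001
At α=0.05: p ≥ α → fail to reject H₀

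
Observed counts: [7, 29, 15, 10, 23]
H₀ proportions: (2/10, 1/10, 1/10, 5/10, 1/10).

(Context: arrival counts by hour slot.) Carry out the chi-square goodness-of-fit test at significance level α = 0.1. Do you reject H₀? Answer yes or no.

reject H₀: yes

n = 84; E_i = n·p_i = [16.80, 8.40, 8.40, 42.00, 8.40]
χ² = (7−16.80)²/16.80 + (29−8.40)²/8.40 + (15−8.40)²/8.40 + (10−42.00)²/42.00 + (23−8.40)²/8.40 = 111.1786
df = 4
p-value (upper-tail) = 0.00000
At α=0.1: p < α → reject H₀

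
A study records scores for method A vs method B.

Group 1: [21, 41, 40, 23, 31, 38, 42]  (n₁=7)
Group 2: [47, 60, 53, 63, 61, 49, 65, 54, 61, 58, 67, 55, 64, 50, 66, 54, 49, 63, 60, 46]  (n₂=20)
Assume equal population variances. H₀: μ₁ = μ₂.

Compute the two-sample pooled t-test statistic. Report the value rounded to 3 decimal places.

x̄₁=33.714, s₁=8.789, n₁=7
x̄₂=57.250, s₂=6.695, n₂=20
s_p² = [6·8.789² + 19·6.695²]/25 = 52.6071
SE = √(s_p²·(1/7+1/20)) = 3.1852
t = (33.714−57.250)/3.1852 = -7.3890
df = 25

test statistic = -7.389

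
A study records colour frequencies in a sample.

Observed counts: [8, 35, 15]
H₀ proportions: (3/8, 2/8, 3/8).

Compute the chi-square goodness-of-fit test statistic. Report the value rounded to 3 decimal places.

n = 58; E_i = n·p_i = [21.75, 14.50, 21.75]
χ² = (8−21.75)²/21.75 + (35−14.50)²/14.50 + (15−21.75)²/21.75 = 39.7701
df = 2

test statistic = 39.770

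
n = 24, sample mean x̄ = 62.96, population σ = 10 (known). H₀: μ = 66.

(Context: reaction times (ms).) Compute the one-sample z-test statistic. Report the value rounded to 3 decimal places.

test statistic = -1.489

SE = σ/√n = 10/√24 = 2.0412
z = (x̄−μ₀)/SE = (62.96−66)/2.0412 = -1.4893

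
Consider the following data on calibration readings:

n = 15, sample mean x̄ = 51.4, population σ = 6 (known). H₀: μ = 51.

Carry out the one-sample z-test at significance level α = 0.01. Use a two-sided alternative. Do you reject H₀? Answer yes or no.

reject H₀: no

SE = σ/√n = 6/√15 = 1.5492
z = (x̄−μ₀)/SE = (51.4−51)/1.5492 = 0.2582
p-value (two-sided) = 0.79625
At α=0.01: p ≥ α → fail to reject H₀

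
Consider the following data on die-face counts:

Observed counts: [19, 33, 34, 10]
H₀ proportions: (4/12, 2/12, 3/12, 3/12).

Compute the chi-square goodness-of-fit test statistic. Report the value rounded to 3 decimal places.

test statistic = 35.677

n = 96; E_i = n·p_i = [32.00, 16.00, 24.00, 24.00]
χ² = (19−32.00)²/32.00 + (33−16.00)²/16.00 + (34−24.00)²/24.00 + (10−24.00)²/24.00 = 35.6771
df = 3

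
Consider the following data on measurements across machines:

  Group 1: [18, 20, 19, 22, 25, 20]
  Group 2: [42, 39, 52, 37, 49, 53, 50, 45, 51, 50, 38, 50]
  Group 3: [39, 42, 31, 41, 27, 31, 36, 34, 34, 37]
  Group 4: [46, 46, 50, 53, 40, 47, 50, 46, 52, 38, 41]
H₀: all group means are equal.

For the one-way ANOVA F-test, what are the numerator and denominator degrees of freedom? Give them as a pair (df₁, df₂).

k = 4 groups, N = 39 total
df = (k−1, N−k) = (4−1, 39−4) = (3, 35)

degrees of freedom = [3, 35]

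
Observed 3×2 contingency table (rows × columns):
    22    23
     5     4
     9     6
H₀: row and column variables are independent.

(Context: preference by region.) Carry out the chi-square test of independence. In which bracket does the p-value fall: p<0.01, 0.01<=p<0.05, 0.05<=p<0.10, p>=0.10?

p-value bracket: p>=0.10

Row totals [45, 9, 15], col totals [36, 33], n=69
χ² = (22−23.48)²/23.48 + (23−21.52)²/21.52 + (5−4.70)²/4.70 + (4−4.30)²/4.30 + (9−7.83)²/7.83 + (6−7.17)²/7.17 = 0.6040
df = 2
p-value (upper-tail) = 0.73932
→ bracket: p>=0.10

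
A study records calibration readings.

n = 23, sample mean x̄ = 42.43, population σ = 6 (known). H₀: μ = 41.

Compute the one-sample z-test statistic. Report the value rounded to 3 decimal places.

SE = σ/√n = 6/√23 = 1.2511
z = (x̄−μ₀)/SE = (42.43−41)/1.2511 = 1.1430

test statistic = 1.143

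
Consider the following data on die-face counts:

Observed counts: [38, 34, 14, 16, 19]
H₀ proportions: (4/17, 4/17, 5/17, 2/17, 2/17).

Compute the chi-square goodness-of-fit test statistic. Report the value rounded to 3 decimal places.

test statistic = 19.173

n = 121; E_i = n·p_i = [28.47, 28.47, 35.59, 14.24, 14.24]
χ² = (38−28.47)²/28.47 + (34−28.47)²/28.47 + (14−35.59)²/35.59 + (16−14.24)²/14.24 + (19−14.24)²/14.24 = 19.1727
df = 4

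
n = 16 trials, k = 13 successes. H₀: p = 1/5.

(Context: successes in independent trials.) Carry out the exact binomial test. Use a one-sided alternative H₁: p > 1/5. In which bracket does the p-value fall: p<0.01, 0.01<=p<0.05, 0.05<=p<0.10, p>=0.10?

p-value bracket: p<0.01

Exact binomial: n=16, k=13, p₀=1/5=0.2000
P(X≥13) from Σ C(n,i)·p₀^i·(1−p₀)^(n−i)
p-value (one-sided, H₁ greater) = 0.00000
→ bracket: p<0.01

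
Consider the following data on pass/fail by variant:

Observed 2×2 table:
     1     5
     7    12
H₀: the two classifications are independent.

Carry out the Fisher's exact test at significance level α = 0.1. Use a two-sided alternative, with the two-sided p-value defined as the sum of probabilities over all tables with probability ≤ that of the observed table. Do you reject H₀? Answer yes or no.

reject H₀: no

Margins: r₁=6, r₂=19, c₁=8, c₂=17, n=25
p_obs = C(6,1)·C(19,7)/C(25,8); sum pmf over tables with pmf ≤ p_obs
p-value (two-sided) = 0.62372
At α=0.1: p ≥ α → fail to reject H₀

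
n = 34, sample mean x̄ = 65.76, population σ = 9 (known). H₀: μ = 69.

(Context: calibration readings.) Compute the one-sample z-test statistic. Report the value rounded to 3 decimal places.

test statistic = -2.099

SE = σ/√n = 9/√34 = 1.5435
z = (x̄−μ₀)/SE = (65.76−69)/1.5435 = -2.0991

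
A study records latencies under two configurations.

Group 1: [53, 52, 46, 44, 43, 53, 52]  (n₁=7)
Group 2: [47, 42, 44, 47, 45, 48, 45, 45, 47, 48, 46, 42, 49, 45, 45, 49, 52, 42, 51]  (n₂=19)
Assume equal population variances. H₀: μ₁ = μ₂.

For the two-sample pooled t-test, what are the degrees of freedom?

degrees of freedom = 24

df = n₁ + n₂ − 2 = 7 + 19 − 2 = 24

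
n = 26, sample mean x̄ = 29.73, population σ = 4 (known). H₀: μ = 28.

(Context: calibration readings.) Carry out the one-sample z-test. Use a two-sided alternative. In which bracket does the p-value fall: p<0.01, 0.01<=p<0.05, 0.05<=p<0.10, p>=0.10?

SE = σ/√n = 4/√26 = 0.7845
z = (x̄−μ₀)/SE = (29.73−28)/0.7845 = 2.2053
p-value (two-sided) = 0.02743
→ bracket: 0.01<=p<0.05

p-value bracket: 0.01<=p<0.05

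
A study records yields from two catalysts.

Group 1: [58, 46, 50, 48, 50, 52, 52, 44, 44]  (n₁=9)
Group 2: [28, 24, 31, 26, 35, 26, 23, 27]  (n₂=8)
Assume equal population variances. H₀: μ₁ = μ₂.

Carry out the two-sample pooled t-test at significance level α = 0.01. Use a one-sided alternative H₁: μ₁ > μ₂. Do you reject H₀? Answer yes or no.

reject H₀: yes

x̄₁=49.333, s₁=4.472, n₁=9
x̄₂=27.500, s₂=3.891, n₂=8
s_p² = [8·4.472² + 7·3.891²]/15 = 17.7333
SE = √(s_p²·(1/9+1/8)) = 2.0462
t = (49.333−27.500)/2.0462 = 10.6701
df = 15
p-value (one-sided, H₁ greater) = 0.00000
At α=0.01: p < α → reject H₀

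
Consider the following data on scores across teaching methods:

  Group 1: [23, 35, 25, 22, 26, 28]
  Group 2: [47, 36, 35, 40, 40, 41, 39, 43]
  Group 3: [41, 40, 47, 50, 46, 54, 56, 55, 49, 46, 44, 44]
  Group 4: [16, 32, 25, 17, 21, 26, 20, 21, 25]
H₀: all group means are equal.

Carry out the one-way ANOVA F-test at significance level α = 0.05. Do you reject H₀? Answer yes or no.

Group means [26.50, 40.12, 47.67, 22.56], grand mean 35.857
SSB = Σnᵢ(x̄ᵢ−x̄)² = 3937.022; SSW = ΣΣ(x−x̄ᵢ)² = 715.264
MSB = 3937.022/3 = 1312.3406; MSW = 715.264/31 = 23.0730
F = MSB/MSW = 56.8777
df = (3, 31)
p-value (upper-tail) = 0.00000
At α=0.05: p < α → reject H₀

reject H₀: yes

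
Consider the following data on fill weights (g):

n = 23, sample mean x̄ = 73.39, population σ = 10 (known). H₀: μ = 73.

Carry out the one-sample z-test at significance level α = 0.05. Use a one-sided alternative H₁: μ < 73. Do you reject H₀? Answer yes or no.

SE = σ/√n = 10/√23 = 2.0851
z = (x̄−μ₀)/SE = (73.39−73)/2.0851 = 0.1870
p-value (one-sided, H₁ less) = 0.57418
At α=0.05: p ≥ α → fail to reject H₀

reject H₀: no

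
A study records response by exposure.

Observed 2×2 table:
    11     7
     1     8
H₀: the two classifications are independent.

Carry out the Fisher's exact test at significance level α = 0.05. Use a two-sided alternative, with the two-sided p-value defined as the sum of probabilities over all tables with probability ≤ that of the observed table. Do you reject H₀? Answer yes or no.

Margins: r₁=18, r₂=9, c₁=12, c₂=15, n=27
p_obs = C(18,11)·C(9,1)/C(27,12); sum pmf over tables with pmf ≤ p_obs
p-value (two-sided) = 0.01918
At α=0.05: p < α → reject H₀

reject H₀: yes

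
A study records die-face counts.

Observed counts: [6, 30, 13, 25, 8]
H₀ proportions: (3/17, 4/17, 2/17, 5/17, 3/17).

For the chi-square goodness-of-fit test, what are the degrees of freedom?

degrees of freedom = 4

df = k − 1 = 5 − 1 = 4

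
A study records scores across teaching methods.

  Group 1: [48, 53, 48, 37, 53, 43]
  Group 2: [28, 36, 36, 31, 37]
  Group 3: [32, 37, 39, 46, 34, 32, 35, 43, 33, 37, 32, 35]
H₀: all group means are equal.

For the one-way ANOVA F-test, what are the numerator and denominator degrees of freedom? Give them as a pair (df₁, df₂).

degrees of freedom = [2, 20]

k = 3 groups, N = 23 total
df = (k−1, N−k) = (3−1, 23−3) = (2, 20)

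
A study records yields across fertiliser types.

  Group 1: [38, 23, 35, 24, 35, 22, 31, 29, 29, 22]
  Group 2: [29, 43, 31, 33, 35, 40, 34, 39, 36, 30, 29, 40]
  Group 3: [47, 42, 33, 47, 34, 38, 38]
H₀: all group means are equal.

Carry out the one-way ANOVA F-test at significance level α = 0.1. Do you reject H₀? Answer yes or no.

Group means [28.80, 34.92, 39.86], grand mean 34.000
SSB = Σnᵢ(x̄ᵢ−x̄)² = 520.626; SSW = ΣΣ(x−x̄ᵢ)² = 759.374
MSB = 520.626/2 = 260.3131; MSW = 759.374/26 = 29.2067
F = MSB/MSW = 8.9128
df = (2, 26)
p-value (upper-tail) = 0.00113
At α=0.1: p < α → reject H₀

reject H₀: yes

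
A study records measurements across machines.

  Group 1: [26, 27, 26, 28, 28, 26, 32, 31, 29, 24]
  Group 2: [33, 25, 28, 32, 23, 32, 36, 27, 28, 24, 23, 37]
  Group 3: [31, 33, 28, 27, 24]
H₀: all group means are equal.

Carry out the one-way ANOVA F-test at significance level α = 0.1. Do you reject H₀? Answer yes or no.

Group means [27.70, 29.00, 28.60], grand mean 28.444
SSB = Σnᵢ(x̄ᵢ−x̄)² = 9.367; SSW = ΣΣ(x−x̄ᵢ)² = 369.300
MSB = 9.367/2 = 4.6833; MSW = 369.300/24 = 15.3875
F = MSB/MSW = 0.3044
df = (2, 24)
p-value (upper-tail) = 0.74040
At α=0.1: p ≥ α → fail to reject H₀

reject H₀: no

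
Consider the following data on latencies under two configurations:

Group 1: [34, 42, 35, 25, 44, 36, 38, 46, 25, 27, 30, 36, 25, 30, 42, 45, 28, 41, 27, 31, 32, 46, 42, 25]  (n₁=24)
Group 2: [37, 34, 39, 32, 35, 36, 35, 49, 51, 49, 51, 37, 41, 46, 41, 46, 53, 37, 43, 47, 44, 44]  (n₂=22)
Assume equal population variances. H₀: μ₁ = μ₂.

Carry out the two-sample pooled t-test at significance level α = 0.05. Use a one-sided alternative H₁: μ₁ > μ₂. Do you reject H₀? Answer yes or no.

reject H₀: no

x̄₁=34.667, s₁=7.423, n₁=24
x̄₂=42.136, s₂=6.289, n₂=22
s_p² = [23·7.423² + 21·6.289²]/44 = 47.6801
SE = √(s_p²·(1/24+1/22)) = 2.0381
t = (34.667−42.136)/2.0381 = -3.6650
df = 44
p-value (one-sided, H₁ greater) = 0.99967
At α=0.05: p ≥ α → fail to reject H₀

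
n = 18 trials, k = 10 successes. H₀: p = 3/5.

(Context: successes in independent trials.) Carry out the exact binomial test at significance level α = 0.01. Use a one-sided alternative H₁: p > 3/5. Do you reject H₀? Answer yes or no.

reject H₀: no

Exact binomial: n=18, k=10, p₀=3/5=0.6000
P(X≥10) from Σ C(n,i)·p₀^i·(1−p₀)^(n−i)
p-value (one-sided, H₁ greater) = 0.73684
At α=0.01: p ≥ α → fail to reject H₀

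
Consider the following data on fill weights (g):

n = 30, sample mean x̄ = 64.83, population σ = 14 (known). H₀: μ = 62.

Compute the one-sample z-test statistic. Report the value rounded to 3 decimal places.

test statistic = 1.107

SE = σ/√n = 14/√30 = 2.5560
z = (x̄−μ₀)/SE = (64.83−62)/2.5560 = 1.1072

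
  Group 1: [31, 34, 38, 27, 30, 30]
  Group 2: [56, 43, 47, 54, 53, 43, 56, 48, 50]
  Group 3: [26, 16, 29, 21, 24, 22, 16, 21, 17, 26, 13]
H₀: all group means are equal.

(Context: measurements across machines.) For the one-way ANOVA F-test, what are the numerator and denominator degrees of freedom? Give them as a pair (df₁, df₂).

degrees of freedom = [2, 23]

k = 3 groups, N = 26 total
df = (k−1, N−k) = (3−1, 26−3) = (2, 23)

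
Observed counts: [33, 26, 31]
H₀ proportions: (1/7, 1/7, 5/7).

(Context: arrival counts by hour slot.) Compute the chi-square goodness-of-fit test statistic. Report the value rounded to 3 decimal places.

n = 90; E_i = n·p_i = [12.86, 12.86, 64.29]
χ² = (33−12.86)²/12.86 + (26−12.86)²/12.86 + (31−64.29)²/64.29 = 62.2267
df = 2

test statistic = 62.227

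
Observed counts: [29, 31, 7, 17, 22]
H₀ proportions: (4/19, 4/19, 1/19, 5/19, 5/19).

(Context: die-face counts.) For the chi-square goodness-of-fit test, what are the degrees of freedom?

degrees of freedom = 4

df = k − 1 = 5 − 1 = 4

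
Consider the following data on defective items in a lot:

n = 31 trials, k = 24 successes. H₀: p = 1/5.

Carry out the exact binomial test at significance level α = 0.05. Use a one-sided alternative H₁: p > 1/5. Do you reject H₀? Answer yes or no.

Exact binomial: n=31, k=24, p₀=1/5=0.2000
P(X≥24) from Σ C(n,i)·p₀^i·(1−p₀)^(n−i)
p-value (one-sided, H₁ greater) = 0.00000
At α=0.05: p < α → reject H₀

reject H₀: yes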